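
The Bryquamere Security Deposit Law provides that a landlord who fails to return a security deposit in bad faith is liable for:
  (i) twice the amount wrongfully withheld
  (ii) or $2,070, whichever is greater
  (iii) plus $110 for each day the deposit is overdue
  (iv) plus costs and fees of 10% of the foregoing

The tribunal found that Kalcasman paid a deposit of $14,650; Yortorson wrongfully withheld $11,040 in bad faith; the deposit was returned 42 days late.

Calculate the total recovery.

Doubled: 2 × $11,040 = $22,080
Minimum $2,070: $22,080 meets the minimum, no increase.
Late-return penalty: 42 × $110 = $4,620
Damages plus late penalty: $22,080 + $4,620 = $26,700
Costs and fees: 10% of $26,700 = $2,670
Total recovery: $26,700 + $2,670 = $29,370

$29,370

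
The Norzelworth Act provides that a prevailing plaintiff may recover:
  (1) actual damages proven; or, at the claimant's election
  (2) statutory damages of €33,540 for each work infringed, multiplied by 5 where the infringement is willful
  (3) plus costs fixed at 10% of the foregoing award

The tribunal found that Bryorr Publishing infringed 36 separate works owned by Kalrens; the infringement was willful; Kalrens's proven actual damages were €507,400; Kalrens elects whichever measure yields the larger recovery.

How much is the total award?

Statutory damages: 36 × €33,540 = €1,207,440
Multiplied by 5: 5 × €1,207,440 = €6,037,200
Greater of actual damages (€507,400) or enhanced statutory damages (€6,037,200): €6,037,200
Costs: 10% of €6,037,200 = €603,720
Award plus costs: €6,037,200 + €603,720 = €6,640,920

€6,640,920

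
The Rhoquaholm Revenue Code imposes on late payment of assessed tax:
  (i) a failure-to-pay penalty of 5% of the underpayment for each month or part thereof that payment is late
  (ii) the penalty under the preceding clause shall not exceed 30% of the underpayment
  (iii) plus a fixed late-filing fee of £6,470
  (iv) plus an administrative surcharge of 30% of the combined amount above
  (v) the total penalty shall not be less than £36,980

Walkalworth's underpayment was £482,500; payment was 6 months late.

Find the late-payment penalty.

Accrued rate: 5% × 6 = 30%, capped at 30% → 30%
Failure-to-pay penalty: 30% of £482,500 = £144,750
Penalty before surcharge: £144,750 + £6,470 = £151,220
Administrative surcharge: 30% of £151,220 = £45,366
Total penalty: £151,220 + £45,366 = £196,586
Minimum £36,980: £196,586 meets the minimum, no increase.

£196,586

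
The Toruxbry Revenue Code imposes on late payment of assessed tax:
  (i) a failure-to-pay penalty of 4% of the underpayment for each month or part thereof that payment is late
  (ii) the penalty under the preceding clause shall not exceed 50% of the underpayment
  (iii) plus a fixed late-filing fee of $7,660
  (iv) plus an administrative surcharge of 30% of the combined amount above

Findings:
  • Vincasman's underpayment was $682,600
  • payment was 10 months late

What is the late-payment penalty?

$364,910

Accrued rate: 4% × 10 = 40%, capped at 50% → 40%
Failure-to-pay penalty: 40% of $682,600 = $273,040
Penalty before surcharge: $273,040 + $7,660 = $280,700
Administrative surcharge: 30% of $280,700 = $84,210
Total penalty: $280,700 + $84,210 = $364,910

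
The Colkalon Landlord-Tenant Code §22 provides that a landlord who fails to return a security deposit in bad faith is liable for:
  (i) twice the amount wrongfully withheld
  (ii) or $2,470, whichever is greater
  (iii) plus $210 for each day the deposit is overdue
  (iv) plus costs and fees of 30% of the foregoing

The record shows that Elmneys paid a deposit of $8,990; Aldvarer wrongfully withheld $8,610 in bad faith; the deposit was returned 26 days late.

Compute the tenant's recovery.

$29,484

Doubled: 2 × $8,610 = $17,220
Minimum $2,470: $17,220 meets the minimum, no increase.
Late-return penalty: 26 × $210 = $5,460
Damages plus late penalty: $17,220 + $5,460 = $22,680
Costs and fees: 30% of $22,680 = $6,804
Total recovery: $22,680 + $6,804 = $29,484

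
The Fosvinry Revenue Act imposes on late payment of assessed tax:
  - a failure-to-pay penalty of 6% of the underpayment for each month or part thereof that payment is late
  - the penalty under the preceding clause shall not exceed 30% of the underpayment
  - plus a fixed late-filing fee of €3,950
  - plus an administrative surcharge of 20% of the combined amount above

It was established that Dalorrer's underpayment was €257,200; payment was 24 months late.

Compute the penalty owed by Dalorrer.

Penalty: €97,332

Accrued rate: 6% × 24 = 144%, capped at 30% → 30%
Failure-to-pay penalty: 30% of €257,200 = €77,160
Penalty before surcharge: €77,160 + €3,950 = €81,110
Administrative surcharge: 20% of €81,110 = €16,222
Total penalty: €81,110 + €16,222 = €97,332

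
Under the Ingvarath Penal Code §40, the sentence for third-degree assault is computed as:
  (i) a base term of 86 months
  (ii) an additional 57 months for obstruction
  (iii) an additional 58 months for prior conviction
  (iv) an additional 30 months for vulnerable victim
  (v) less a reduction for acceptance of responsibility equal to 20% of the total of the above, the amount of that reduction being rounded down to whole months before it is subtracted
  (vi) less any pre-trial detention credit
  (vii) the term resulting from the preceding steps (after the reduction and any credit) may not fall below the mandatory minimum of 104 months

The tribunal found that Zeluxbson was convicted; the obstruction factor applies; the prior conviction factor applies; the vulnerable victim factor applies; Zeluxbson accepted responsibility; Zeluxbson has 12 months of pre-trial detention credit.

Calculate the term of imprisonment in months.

Obstruction enhancement: +57 months
Prior conviction enhancement: +58 months
Vulnerable victim enhancement: +30 months
Adjusted term: 86 months + 57 months + 58 months + 30 months = 231 months
Acceptance of responsibility reduction: 20% of 231 months = 46 months (rounded down)
After reduction: 231 − 46 = 185 months
Less pre-trial detention credit: 185 months − 12 months = 173 months
Minimum 104 months: 173 months meets the minimum, no increase.

173 months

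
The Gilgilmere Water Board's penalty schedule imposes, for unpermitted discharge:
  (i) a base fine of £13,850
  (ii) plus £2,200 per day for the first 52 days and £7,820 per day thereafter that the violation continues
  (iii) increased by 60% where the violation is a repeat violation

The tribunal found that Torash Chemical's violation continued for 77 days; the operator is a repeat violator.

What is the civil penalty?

First 52 days: 52 × £2,200 = £114,400
Remaining days: (77 − 52) × £7,820 = £195,500
Per-day component: £114,400 + £195,500 = £309,900
Base plus per-day: £13,850 + £309,900 = £323,750
Enhancement: 60% of £323,750 = £194,250
Enhanced fine: £323,750 + £194,250 = £518,000

£518,000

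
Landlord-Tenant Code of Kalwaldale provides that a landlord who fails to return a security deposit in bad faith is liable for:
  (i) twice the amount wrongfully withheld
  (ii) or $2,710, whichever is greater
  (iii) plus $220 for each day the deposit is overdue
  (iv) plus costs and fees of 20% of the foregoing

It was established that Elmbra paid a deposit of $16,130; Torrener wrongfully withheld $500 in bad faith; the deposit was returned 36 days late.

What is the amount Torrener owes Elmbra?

Doubled: 2 × $500 = $1,000
Minimum $2,710: $1,000 is below the minimum → $2,710
Late-return penalty: 36 × $220 = $7,920
Damages plus late penalty: $2,710 + $7,920 = $10,630
Costs and fees: 20% of $10,630 = $2,126
Total recovery: $10,630 + $2,126 = $12,756

$12,756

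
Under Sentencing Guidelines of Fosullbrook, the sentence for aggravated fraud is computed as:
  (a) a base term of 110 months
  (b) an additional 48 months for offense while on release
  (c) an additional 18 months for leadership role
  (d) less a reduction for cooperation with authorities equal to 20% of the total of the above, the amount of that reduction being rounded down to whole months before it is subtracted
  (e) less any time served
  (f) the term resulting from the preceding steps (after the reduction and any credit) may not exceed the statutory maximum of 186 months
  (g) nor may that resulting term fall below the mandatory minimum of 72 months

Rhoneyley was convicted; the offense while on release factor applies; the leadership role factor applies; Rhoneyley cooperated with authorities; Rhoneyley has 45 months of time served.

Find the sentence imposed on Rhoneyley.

96 months

Offense while on release enhancement: +48 months
Leadership role enhancement: +18 months
Adjusted term: 110 months + 48 months + 18 months = 176 months
Cooperation with authorities reduction: 20% of 176 months = 35 months (rounded down)
After reduction: 176 − 35 = 141 months
Less time served: 141 months − 45 months = 96 months
Cap at 186 months: 96 months is within the cap, no reduction.
Minimum 72 months: 96 months meets the minimum, no increase.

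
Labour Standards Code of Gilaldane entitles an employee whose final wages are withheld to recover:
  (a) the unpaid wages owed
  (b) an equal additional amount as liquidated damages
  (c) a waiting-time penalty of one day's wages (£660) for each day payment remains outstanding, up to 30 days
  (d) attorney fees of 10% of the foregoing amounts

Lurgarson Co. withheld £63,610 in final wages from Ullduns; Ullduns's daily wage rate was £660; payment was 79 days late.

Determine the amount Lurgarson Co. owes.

£161,722

Liquidated damages (equal amount): £63,610
Penalty days: min(79, 30) = 30
Waiting-time penalty: 30 × £660 = £19,800
Subtotal: £63,610 + £63,610 + £19,800 = £147,020
Attorney fees: 10% of £147,020 = £14,702
Total award: £147,020 + £14,702 = £161,722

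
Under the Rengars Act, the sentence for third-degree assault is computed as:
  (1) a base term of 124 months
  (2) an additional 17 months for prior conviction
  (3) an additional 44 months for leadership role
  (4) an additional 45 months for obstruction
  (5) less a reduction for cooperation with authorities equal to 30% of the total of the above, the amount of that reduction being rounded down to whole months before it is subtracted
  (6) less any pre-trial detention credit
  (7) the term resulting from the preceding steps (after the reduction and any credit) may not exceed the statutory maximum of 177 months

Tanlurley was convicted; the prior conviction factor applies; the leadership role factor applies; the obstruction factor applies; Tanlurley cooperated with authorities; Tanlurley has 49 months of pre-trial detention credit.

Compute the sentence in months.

Prior conviction enhancement: +17 months
Leadership role enhancement: +44 months
Obstruction enhancement: +45 months
Adjusted term: 124 months + 17 months + 44 months + 45 months = 230 months
Cooperation with authorities reduction: 30% of 230 months = 69 months (rounded down)
After reduction: 230 − 69 = 161 months
Less pre-trial detention credit: 161 months − 49 months = 112 months
Cap at 177 months: 112 months is within the cap, no reduction.

112 months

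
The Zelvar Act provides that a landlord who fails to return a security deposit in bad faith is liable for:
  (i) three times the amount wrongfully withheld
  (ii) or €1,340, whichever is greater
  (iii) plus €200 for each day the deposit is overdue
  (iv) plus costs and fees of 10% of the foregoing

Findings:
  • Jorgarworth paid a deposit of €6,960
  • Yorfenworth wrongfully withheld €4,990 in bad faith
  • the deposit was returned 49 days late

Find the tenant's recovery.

Trebled: 3 × €4,990 = €14,970
Minimum €1,340: €14,970 meets the minimum, no increase.
Late-return penalty: 49 × €200 = €9,800
Damages plus late penalty: €14,970 + €9,800 = €24,770
Costs and fees: 10% of €24,770 = €2,477
Total recovery: €24,770 + €2,477 = €27,247

Recovery: €27,247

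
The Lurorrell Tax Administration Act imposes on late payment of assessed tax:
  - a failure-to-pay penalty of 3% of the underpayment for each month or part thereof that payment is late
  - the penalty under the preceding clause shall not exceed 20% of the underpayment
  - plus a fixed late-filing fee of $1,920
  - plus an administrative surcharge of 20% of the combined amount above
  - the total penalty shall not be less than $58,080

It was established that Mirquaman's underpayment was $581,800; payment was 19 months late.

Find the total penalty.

Accrued rate: 3% × 19 = 57%, capped at 20% → 20%
Failure-to-pay penalty: 20% of $581,800 = $116,360
Penalty before surcharge: $116,360 + $1,920 = $118,280
Administrative surcharge: 20% of $118,280 = $23,656
Total penalty: $118,280 + $23,656 = $141,936
Minimum $58,080: $141,936 meets the minimum, no increase.

$141,936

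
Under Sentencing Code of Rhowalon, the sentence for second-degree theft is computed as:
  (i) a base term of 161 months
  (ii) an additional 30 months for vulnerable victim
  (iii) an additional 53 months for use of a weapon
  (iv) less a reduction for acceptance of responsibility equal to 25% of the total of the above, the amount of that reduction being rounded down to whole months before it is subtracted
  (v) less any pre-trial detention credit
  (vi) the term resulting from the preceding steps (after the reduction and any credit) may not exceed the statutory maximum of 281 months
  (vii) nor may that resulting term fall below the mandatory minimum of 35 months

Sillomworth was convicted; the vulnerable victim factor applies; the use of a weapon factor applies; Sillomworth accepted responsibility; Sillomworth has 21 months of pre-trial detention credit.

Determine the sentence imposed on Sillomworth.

Vulnerable victim enhancement: +30 months
Use of a weapon enhancement: +53 months
Adjusted term: 161 months + 30 months + 53 months = 244 months
Acceptance of responsibility reduction: 25% of 244 months = 61 months (rounded down)
After reduction: 244 − 61 = 183 months
Less pre-trial detention credit: 183 months − 21 months = 162 months
Cap at 281 months: 162 months is within the cap, no reduction.
Minimum 35 months: 162 months meets the minimum, no increase.

162 months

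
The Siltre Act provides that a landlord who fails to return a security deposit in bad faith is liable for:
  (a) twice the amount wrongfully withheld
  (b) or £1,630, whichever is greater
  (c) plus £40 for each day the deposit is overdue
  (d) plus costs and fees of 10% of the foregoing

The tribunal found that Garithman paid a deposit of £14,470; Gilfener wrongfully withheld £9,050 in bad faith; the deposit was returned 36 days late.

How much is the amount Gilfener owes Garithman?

£21,494

Doubled: 2 × £9,050 = £18,100
Minimum £1,630: £18,100 meets the minimum, no increase.
Late-return penalty: 36 × £40 = £1,440
Damages plus late penalty: £18,100 + £1,440 = £19,540
Costs and fees: 10% of £19,540 = £1,954
Total recovery: £19,540 + £1,954 = £21,494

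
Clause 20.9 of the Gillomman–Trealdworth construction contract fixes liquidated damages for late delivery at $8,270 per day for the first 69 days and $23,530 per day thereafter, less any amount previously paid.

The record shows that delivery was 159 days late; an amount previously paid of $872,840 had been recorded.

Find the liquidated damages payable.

First 69 days: 69 × $8,270 = $570,630
Remaining days: (159 − 69) × $23,530 = $2,117,700
Accrued per-day damages: $570,630 + $2,117,700 = $2,688,330
Less amount previously paid: $2,688,330 − $872,840 = $1,815,490

$1,815,490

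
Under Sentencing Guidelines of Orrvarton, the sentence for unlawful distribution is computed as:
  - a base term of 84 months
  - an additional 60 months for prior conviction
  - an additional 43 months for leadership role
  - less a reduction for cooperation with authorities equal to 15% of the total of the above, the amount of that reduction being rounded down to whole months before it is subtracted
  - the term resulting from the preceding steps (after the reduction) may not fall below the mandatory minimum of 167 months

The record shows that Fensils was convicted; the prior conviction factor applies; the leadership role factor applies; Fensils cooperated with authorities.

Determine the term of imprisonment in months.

Prior conviction enhancement: +60 months
Leadership role enhancement: +43 months
Adjusted term: 84 months + 60 months + 43 months = 187 months
Cooperation with authorities reduction: 15% of 187 months = 28 months (rounded down)
After reduction: 187 − 28 = 159 months
Minimum 167 months: 159 months is below the minimum → 167 months

167 months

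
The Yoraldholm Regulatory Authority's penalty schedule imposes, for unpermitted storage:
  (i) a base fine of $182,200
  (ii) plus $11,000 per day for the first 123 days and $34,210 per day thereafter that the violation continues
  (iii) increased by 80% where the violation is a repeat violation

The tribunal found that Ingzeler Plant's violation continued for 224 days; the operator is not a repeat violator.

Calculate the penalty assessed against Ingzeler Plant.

First 123 days: 123 × $11,000 = $1,353,000
Remaining days: (224 − 123) × $34,210 = $3,455,210
Per-day component: $1,353,000 + $3,455,210 = $4,808,210
Base plus per-day: $182,200 + $4,808,210 = $4,990,410
The operator is not a repeat violator: no 80% increase.

Civil penalty: $4,990,410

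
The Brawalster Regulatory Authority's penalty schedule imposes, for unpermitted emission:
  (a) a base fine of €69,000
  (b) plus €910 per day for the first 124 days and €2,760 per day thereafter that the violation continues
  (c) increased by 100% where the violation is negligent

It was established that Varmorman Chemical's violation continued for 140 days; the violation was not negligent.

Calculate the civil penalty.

First 124 days: 124 × €910 = €112,840
Remaining days: (140 − 124) × €2,760 = €44,160
Per-day component: €112,840 + €44,160 = €157,000
Base plus per-day: €69,000 + €157,000 = €226,000
The violation was not negligent: no 100% increase.

€226,000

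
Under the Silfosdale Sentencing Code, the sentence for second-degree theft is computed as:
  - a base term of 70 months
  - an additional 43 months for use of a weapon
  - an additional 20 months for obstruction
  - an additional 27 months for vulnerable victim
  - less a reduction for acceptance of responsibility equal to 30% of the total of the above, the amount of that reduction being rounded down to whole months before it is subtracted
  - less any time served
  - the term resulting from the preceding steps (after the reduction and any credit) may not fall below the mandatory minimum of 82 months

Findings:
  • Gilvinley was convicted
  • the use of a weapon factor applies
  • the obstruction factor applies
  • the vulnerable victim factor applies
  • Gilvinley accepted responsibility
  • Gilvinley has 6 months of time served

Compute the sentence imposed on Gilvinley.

Use of a weapon enhancement: +43 months
Obstruction enhancement: +20 months
Vulnerable victim enhancement: +27 months
Adjusted term: 70 months + 43 months + 20 months + 27 months = 160 months
Acceptance of responsibility reduction: 30% of 160 months = 48 months (rounded down)
After reduction: 160 − 48 = 112 months
Less time served: 112 months − 6 months = 106 months
Minimum 82 months: 106 months meets the minimum, no increase.

106 months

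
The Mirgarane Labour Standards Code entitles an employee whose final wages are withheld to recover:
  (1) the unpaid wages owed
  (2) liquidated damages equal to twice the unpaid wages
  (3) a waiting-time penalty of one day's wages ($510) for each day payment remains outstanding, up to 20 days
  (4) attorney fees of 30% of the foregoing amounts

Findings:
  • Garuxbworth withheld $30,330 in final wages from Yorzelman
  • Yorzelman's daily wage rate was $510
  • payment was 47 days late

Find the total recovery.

$131,547

Doubled: 2 × $30,330 = $60,660
Penalty days: min(47, 20) = 20
Waiting-time penalty: 20 × $510 = $10,200
Subtotal: $30,330 + $60,660 + $10,200 = $101,190
Attorney fees: 30% of $101,190 = $30,357
Total award: $101,190 + $30,357 = $131,547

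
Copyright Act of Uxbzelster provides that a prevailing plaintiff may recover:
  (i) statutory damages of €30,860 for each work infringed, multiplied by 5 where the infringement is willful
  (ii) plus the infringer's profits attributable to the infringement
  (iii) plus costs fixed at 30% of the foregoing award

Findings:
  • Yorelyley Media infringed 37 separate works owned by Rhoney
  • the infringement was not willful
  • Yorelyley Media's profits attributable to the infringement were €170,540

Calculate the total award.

€1,706,068

Statutory damages: 37 × €30,860 = €1,141,820
Infringement not willful: no ×5 enhancement.
Combined award: €1,141,820 + €170,540 = €1,312,360
Costs: 30% of €1,312,360 = €393,708
Award plus costs: €1,312,360 + €393,708 = €1,706,068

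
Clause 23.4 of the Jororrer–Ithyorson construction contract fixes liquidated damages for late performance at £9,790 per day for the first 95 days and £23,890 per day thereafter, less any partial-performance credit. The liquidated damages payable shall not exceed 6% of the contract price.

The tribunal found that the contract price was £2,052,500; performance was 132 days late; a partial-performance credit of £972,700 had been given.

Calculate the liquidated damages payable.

First 95 days: 95 × £9,790 = £930,050
Remaining days: (132 − 95) × £23,890 = £883,930
Accrued per-day damages: £930,050 + £883,930 = £1,813,980
Less partial-performance credit: £1,813,980 − £972,700 = £841,280
Cap: 6% of £2,052,500 = £123,150
Cap at £123,150: £841,280 exceeds the cap → £123,150

£123,150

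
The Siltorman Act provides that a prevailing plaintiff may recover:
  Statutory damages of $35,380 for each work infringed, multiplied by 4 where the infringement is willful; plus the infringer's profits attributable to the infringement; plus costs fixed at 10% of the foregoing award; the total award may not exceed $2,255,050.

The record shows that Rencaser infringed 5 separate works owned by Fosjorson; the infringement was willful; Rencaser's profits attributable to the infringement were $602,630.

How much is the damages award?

Statutory damages: 5 × $35,380 = $176,900
Multiplied by 4: 4 × $176,900 = $707,600
Combined award: $707,600 + $602,630 = $1,310,230
Costs: 10% of $1,310,230 = $131,023
Award plus costs: $1,310,230 + $131,023 = $1,441,253
Cap at $2,255,050: $1,441,253 is within the cap, no reduction.

$1,441,253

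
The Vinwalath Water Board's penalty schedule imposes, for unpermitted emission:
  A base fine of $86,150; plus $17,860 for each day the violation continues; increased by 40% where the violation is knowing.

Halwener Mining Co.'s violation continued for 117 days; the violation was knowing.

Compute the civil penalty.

Per-day component: 117 × $17,860 = $2,089,620
Base plus per-day: $86,150 + $2,089,620 = $2,175,770
Enhancement: 40% of $2,175,770 = $870,308
Enhanced fine: $2,175,770 + $870,308 = $3,046,078

Civil penalty: $3,046,078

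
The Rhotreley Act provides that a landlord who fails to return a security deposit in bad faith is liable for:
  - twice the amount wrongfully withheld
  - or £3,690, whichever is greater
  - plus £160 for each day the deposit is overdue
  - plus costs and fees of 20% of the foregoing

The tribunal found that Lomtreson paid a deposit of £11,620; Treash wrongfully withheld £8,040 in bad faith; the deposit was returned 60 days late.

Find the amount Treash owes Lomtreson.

Doubled: 2 × £8,040 = £16,080
Minimum £3,690: £16,080 meets the minimum, no increase.
Late-return penalty: 60 × £160 = £9,600
Damages plus late penalty: £16,080 + £9,600 = £25,680
Costs and fees: 20% of £25,680 = £5,136
Total recovery: £25,680 + £5,136 = £30,816

Recovery: £30,816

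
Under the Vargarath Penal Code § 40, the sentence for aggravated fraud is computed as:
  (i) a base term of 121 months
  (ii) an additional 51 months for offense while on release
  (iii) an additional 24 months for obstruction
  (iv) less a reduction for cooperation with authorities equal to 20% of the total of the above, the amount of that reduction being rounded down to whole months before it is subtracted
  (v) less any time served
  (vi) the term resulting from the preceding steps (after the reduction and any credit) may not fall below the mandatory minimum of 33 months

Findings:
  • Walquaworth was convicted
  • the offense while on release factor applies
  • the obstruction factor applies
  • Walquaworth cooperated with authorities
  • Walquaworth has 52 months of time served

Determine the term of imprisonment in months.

Sentence: 105 months

Offense while on release enhancement: +51 months
Obstruction enhancement: +24 months
Adjusted term: 121 months + 51 months + 24 months = 196 months
Cooperation with authorities reduction: 20% of 196 months = 39 months (rounded down)
After reduction: 196 − 39 = 157 months
Less time served: 157 months − 52 months = 105 months
Minimum 33 months: 105 months meets the minimum, no increase.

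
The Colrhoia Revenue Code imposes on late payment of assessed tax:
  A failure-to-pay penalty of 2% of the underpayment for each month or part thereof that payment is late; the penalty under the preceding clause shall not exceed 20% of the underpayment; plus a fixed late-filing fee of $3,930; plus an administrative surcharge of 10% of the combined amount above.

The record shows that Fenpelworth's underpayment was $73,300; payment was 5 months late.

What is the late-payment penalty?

$12,386

Accrued rate: 2% × 5 = 10%, capped at 20% → 10%
Failure-to-pay penalty: 10% of $73,300 = $7,330
Penalty before surcharge: $7,330 + $3,930 = $11,260
Administrative surcharge: 10% of $11,260 = $1,126
Total penalty: $11,260 + $1,126 = $12,386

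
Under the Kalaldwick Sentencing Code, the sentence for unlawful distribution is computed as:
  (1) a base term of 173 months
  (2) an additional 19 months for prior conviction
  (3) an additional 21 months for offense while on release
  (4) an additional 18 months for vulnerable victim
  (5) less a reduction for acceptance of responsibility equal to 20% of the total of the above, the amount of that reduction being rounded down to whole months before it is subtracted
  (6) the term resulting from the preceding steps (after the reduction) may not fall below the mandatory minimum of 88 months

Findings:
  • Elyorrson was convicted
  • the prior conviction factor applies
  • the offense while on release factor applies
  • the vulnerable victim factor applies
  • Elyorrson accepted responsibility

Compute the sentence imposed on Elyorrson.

185 months

Prior conviction enhancement: +19 months
Offense while on release enhancement: +21 months
Vulnerable victim enhancement: +18 months
Adjusted term: 173 months + 19 months + 21 months + 18 months = 231 months
Acceptance of responsibility reduction: 20% of 231 months = 46 months (rounded down)
After reduction: 231 − 46 = 185 months
Minimum 88 months: 185 months meets the minimum, no increase.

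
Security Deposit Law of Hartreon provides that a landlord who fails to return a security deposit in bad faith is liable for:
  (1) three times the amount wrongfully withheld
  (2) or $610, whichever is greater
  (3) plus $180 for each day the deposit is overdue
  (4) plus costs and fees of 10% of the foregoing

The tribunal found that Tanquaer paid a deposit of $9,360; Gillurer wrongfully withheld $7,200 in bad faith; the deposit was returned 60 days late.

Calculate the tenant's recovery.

$35,640

Trebled: 3 × $7,200 = $21,600
Minimum $610: $21,600 meets the minimum, no increase.
Late-return penalty: 60 × $180 = $10,800
Damages plus late penalty: $21,600 + $10,800 = $32,400
Costs and fees: 10% of $32,400 = $3,240
Total recovery: $32,400 + $3,240 = $35,640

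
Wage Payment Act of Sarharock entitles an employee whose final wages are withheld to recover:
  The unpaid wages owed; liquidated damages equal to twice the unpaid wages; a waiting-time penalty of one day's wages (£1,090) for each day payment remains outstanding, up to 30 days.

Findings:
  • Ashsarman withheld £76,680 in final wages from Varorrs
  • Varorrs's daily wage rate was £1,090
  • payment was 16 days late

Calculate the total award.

£247,480

Doubled: 2 × £76,680 = £153,360
Penalty days: min(16, 30) = 16
Waiting-time penalty: 16 × £1,090 = £17,440
Total award: £76,680 + £153,360 + £17,440 = £247,480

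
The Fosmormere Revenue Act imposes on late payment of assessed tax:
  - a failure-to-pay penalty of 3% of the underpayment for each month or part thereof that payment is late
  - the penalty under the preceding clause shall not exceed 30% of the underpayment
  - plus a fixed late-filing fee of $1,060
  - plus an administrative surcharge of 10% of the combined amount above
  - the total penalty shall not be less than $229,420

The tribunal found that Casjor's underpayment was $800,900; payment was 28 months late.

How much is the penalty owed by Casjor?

$265,463

Accrued rate: 3% × 28 = 84%, capped at 30% → 30%
Failure-to-pay penalty: 30% of $800,900 = $240,270
Penalty before surcharge: $240,270 + $1,060 = $241,330
Administrative surcharge: 10% of $241,330 = $24,133
Total penalty: $241,330 + $24,133 = $265,463
Minimum $229,420: $265,463 meets the minimum, no increase.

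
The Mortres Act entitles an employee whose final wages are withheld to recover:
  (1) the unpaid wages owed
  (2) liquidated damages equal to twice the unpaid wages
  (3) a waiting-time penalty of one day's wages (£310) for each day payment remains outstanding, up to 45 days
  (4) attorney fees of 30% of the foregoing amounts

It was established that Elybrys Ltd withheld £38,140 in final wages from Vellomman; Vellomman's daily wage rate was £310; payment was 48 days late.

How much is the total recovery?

£166,881

Doubled: 2 × £38,140 = £76,280
Penalty days: min(48, 45) = 45
Waiting-time penalty: 45 × £310 = £13,950
Subtotal: £38,140 + £76,280 + £13,950 = £128,370
Attorney fees: 30% of £128,370 = £38,511
Total award: £128,370 + £38,511 = £166,881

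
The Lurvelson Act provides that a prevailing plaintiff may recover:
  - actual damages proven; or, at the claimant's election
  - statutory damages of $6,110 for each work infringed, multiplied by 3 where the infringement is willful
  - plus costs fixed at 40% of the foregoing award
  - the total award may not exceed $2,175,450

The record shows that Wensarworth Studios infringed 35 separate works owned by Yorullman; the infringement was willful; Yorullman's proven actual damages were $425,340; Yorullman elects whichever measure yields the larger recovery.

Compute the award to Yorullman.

Statutory damages: 35 × $6,110 = $213,850
Trebled: 3 × $213,850 = $641,550
Greater of actual damages ($425,340) or enhanced statutory damages ($641,550): $641,550
Costs: 40% of $641,550 = $256,620
Award plus costs: $641,550 + $256,620 = $898,170
Cap at $2,175,450: $898,170 is within the cap, no reduction.

$898,170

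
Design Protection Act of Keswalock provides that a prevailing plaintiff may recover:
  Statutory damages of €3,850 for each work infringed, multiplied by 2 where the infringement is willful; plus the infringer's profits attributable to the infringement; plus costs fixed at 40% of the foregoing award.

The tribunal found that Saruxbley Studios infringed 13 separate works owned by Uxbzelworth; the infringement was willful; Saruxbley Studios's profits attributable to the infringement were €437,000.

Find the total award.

Statutory damages: 13 × €3,850 = €50,050
Doubled: 2 × €50,050 = €100,100
Combined award: €100,100 + €437,000 = €537,100
Costs: 40% of €537,100 = €214,840
Award plus costs: €537,100 + €214,840 = €751,940

€751,940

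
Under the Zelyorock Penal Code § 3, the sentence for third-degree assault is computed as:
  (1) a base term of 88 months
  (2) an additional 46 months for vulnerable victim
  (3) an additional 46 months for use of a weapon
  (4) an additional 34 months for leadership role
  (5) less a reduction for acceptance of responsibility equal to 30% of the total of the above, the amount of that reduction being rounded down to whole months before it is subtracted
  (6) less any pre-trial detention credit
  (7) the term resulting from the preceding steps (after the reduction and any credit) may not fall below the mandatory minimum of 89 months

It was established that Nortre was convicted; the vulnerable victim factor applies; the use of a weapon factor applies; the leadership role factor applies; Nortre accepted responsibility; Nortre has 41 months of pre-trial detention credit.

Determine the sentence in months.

Vulnerable victim enhancement: +46 months
Use of a weapon enhancement: +46 months
Leadership role enhancement: +34 months
Adjusted term: 88 months + 46 months + 46 months + 34 months = 214 months
Acceptance of responsibility reduction: 30% of 214 months = 64 months (rounded down)
After reduction: 214 − 64 = 150 months
Less pre-trial detention credit: 150 months − 41 months = 109 months
Minimum 89 months: 109 months meets the minimum, no increase.

109 months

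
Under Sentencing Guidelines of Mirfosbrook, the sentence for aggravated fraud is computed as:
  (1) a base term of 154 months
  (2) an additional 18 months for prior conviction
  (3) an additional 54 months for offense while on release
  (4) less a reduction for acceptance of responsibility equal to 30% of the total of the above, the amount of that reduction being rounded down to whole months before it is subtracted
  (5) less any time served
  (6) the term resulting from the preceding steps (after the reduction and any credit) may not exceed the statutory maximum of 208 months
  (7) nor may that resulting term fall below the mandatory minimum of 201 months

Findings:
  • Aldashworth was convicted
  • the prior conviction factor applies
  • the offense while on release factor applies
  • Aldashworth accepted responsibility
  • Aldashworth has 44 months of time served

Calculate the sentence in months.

201 months

Prior conviction enhancement: +18 months
Offense while on release enhancement: +54 months
Adjusted term: 154 months + 18 months + 54 months = 226 months
Acceptance of responsibility reduction: 30% of 226 months = 67 months (rounded down)
After reduction: 226 − 67 = 159 months
Less time served: 159 months − 44 months = 115 months
Cap at 208 months: 115 months is within the cap, no reduction.
Minimum 201 months: 115 months is below the minimum → 201 months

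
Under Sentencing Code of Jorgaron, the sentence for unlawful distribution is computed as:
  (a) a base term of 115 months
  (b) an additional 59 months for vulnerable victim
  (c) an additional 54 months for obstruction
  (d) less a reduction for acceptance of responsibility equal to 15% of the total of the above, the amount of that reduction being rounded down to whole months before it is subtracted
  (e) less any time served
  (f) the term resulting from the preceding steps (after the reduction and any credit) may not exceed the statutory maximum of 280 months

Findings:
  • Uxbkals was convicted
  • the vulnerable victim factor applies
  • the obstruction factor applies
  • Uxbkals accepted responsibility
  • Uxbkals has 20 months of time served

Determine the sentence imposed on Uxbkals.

174 months

Vulnerable victim enhancement: +59 months
Obstruction enhancement: +54 months
Adjusted term: 115 months + 59 months + 54 months = 228 months
Acceptance of responsibility reduction: 15% of 228 months = 34 months (rounded down)
After reduction: 228 − 34 = 194 months
Less time served: 194 months − 20 months = 174 months
Cap at 280 months: 174 months is within the cap, no reduction.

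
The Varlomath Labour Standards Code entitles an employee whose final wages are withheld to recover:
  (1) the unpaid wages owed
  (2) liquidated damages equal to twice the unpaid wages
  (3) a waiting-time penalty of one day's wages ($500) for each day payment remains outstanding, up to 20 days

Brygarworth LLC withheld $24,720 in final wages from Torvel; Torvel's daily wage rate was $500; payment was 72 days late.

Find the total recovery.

$84,160

Doubled: 2 × $24,720 = $49,440
Penalty days: min(72, 20) = 20
Waiting-time penalty: 20 × $500 = $10,000
Total award: $24,720 + $49,440 + $10,000 = $84,160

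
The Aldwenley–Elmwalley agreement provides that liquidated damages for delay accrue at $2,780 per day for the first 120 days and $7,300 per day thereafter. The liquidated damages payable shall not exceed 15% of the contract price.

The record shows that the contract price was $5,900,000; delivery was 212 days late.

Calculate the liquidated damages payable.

$885,000

First 120 days: 120 × $2,780 = $333,600
Remaining days: (212 − 120) × $7,300 = $671,600
Accrued per-day damages: $333,600 + $671,600 = $1,005,200
Cap: 15% of $5,900,000 = $885,000
Cap at $885,000: $1,005,200 exceeds the cap → $885,000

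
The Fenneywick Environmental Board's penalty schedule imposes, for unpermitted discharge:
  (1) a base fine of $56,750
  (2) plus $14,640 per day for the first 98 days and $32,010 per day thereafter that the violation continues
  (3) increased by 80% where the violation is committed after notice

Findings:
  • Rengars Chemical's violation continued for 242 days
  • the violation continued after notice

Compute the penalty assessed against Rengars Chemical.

$10,981,638

First 98 days: 98 × $14,640 = $1,434,720
Remaining days: (242 − 98) × $32,010 = $4,609,440
Per-day component: $1,434,720 + $4,609,440 = $6,044,160
Base plus per-day: $56,750 + $6,044,160 = $6,100,910
Enhancement: 80% of $6,100,910 = $4,880,728
Enhanced fine: $6,100,910 + $4,880,728 = $10,981,638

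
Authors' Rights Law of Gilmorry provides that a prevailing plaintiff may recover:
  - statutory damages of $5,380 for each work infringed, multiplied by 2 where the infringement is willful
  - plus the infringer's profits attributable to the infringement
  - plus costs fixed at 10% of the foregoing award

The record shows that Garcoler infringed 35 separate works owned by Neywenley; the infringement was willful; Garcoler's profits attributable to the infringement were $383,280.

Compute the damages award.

Award: $835,868

Statutory damages: 35 × $5,380 = $188,300
Doubled: 2 × $188,300 = $376,600
Combined award: $376,600 + $383,280 = $759,880
Costs: 10% of $759,880 = $75,988
Award plus costs: $759,880 + $75,988 = $835,868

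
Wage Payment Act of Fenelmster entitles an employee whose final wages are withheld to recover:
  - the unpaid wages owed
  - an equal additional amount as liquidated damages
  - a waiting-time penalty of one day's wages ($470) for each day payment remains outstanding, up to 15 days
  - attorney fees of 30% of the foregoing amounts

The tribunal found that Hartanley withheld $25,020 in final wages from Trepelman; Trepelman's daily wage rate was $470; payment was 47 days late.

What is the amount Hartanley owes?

Total award: $74,217

Liquidated damages (equal amount): $25,020
Penalty days: min(47, 15) = 15
Waiting-time penalty: 15 × $470 = $7,050
Subtotal: $25,020 + $25,020 + $7,050 = $57,090
Attorney fees: 30% of $57,090 = $17,127
Total award: $57,090 + $17,127 = $74,217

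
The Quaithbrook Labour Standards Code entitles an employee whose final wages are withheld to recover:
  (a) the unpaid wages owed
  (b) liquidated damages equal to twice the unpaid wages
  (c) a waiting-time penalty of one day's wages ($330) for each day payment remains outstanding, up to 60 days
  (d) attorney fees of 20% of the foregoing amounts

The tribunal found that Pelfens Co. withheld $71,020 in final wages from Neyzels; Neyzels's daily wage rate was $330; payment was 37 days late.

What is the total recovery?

Doubled: 2 × $71,020 = $142,040
Penalty days: min(37, 60) = 37
Waiting-time penalty: 37 × $330 = $12,210
Subtotal: $71,020 + $142,040 + $12,210 = $225,270
Attorney fees: 20% of $225,270 = $45,054
Total award: $225,270 + $45,054 = $270,324

$270,324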